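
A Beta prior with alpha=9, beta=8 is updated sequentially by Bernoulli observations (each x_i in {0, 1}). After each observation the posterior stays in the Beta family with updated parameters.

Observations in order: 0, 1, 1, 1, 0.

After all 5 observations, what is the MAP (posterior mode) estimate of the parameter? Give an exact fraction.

11/20

obs 1: x=0 → posterior Beta(9, 9)
obs 2: x=1 → posterior Beta(10, 9)
obs 3: x=1 → posterior Beta(11, 9)
obs 4: x=1 → posterior Beta(12, 9)
obs 5: x=0 → posterior Beta(12, 10)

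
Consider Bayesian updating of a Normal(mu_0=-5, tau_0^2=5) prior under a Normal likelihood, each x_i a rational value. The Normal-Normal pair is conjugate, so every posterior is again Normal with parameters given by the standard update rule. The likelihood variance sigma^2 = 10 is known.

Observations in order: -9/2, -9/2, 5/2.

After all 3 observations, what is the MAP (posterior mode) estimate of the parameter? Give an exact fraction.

obs 1: x=-9/2 → posterior Normal(-29/6, 10/3)
obs 2: x=-9/2 → posterior Normal(-19/4, 5/2)
obs 3: x=5/2 → posterior Normal(-33/10, 2)

-33/10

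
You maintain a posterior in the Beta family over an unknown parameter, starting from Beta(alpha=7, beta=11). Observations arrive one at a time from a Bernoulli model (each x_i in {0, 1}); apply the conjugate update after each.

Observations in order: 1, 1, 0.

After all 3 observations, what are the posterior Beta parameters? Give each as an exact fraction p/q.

alpha=9, beta=12

obs 1: x=1 → posterior Beta(8, 11)
obs 2: x=1 → posterior Beta(9, 11)
obs 3: x=0 → posterior Beta(9, 12)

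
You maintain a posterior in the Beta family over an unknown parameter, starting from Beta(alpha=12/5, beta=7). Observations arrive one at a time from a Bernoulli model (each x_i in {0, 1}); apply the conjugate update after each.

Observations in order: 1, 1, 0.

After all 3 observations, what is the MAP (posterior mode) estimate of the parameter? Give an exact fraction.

17/52

obs 1: x=1 → posterior Beta(17/5, 7)
obs 2: x=1 → posterior Beta(22/5, 7)
obs 3: x=0 → posterior Beta(22/5, 8)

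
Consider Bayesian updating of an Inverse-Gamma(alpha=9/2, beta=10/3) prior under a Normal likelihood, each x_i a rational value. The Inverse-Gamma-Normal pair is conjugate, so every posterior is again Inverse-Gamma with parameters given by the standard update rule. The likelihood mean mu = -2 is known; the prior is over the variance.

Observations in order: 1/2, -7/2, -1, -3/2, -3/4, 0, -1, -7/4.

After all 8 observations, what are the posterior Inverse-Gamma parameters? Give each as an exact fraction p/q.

alpha=17/2, beta=553/48

obs 1: x=1/2 → posterior Inverse-Gamma(5, 155/24)
obs 2: x=-7/2 → posterior Inverse-Gamma(11/2, 91/12)
obs 3: x=-1 → posterior Inverse-Gamma(6, 97/12)
obs 4: x=-3/2 → posterior Inverse-Gamma(13/2, 197/24)
obs 5: x=-3/4 → posterior Inverse-Gamma(7, 863/96)
obs 6: x=0 → posterior Inverse-Gamma(15/2, 1055/96)
obs 7: x=-1 → posterior Inverse-Gamma(8, 1103/96)
obs 8: x=-7/4 → posterior Inverse-Gamma(17/2, 553/48)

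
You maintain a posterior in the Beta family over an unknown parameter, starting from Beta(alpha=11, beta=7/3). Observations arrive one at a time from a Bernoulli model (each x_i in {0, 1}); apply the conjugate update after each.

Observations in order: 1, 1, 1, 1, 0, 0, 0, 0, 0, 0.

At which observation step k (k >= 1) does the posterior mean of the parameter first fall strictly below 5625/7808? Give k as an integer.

obs 1: x=1 → posterior Beta(12, 7/3)
obs 2: x=1 → posterior Beta(13, 7/3)
obs 3: x=1 → posterior Beta(14, 7/3)
obs 4: x=1 → posterior Beta(15, 7/3)
obs 5: x=0 → posterior Beta(15, 10/3)
obs 6: x=0 → posterior Beta(15, 13/3)
obs 7: x=0 → posterior Beta(15, 16/3)
obs 8: x=0 → posterior Beta(15, 19/3)
obs 9: x=0 → posterior Beta(15, 22/3)
obs 10: x=0 → posterior Beta(15, 25/3)

k = 8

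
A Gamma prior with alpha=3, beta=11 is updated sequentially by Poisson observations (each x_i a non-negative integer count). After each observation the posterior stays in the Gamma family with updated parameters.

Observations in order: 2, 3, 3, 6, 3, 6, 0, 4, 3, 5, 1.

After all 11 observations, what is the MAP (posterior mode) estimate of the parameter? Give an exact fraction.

19/11

obs 1: x=2 → posterior Gamma(5, 12)
obs 2: x=3 → posterior Gamma(8, 13)
obs 3: x=3 → posterior Gamma(11, 14)
obs 4: x=6 → posterior Gamma(17, 15)
obs 5: x=3 → posterior Gamma(20, 16)
obs 6: x=6 → posterior Gamma(26, 17)
obs 7: x=0 → posterior Gamma(26, 18)
obs 8: x=4 → posterior Gamma(30, 19)
obs 9: x=3 → posterior Gamma(33, 20)
obs 10: x=5 → posterior Gamma(38, 21)
obs 11: x=1 → posterior Gamma(39, 22)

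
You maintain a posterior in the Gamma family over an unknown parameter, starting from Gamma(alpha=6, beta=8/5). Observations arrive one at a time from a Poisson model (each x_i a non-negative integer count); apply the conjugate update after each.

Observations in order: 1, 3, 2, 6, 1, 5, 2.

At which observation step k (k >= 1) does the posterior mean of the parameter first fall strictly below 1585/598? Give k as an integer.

k = 3

obs 1: x=1 → posterior Gamma(7, 13/5)
obs 2: x=3 → posterior Gamma(10, 18/5)
obs 3: x=2 → posterior Gamma(12, 23/5)
obs 4: x=6 → posterior Gamma(18, 28/5)
obs 5: x=1 → posterior Gamma(19, 33/5)
obs 6: x=5 → posterior Gamma(24, 38/5)
obs 7: x=2 → posterior Gamma(26, 43/5)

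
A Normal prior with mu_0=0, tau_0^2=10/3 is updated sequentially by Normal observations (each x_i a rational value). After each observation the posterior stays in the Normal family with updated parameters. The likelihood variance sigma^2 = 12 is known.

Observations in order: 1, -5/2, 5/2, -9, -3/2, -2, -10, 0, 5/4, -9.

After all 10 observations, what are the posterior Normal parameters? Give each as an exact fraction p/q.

mu_0=-585/272, tau_0^2=15/17

obs 1: x=1 → posterior Normal(5/23, 60/23)
obs 2: x=-5/2 → posterior Normal(-15/56, 15/7)
obs 3: x=5/2 → posterior Normal(5/33, 20/11)
obs 4: x=-9 → posterior Normal(-20/19, 30/19)
obs 5: x=-3/2 → posterior Normal(-95/86, 60/43)
obs 6: x=-2 → posterior Normal(-115/96, 5/4)
obs 7: x=-10 → posterior Normal(-215/106, 60/53)
obs 8: x=0 → posterior Normal(-215/116, 30/29)
obs 9: x=5/4 → posterior Normal(-45/28, 20/21)
obs 10: x=-9 → posterior Normal(-585/272, 15/17)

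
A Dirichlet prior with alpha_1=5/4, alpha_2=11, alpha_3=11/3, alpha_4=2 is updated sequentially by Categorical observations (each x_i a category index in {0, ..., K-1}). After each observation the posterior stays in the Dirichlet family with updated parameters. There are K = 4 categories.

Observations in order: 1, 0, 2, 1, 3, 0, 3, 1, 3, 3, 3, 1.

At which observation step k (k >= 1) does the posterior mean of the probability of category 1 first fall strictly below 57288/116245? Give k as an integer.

obs 1: x=1 → posterior Dirichlet(5/4, 12, 11/3, 2)
obs 2: x=0 → posterior Dirichlet(9/4, 12, 11/3, 2)
obs 3: x=2 → posterior Dirichlet(9/4, 12, 14/3, 2)
obs 4: x=1 → posterior Dirichlet(9/4, 13, 14/3, 2)
obs 5: x=3 → posterior Dirichlet(9/4, 13, 14/3, 3)
obs 6: x=0 → posterior Dirichlet(13/4, 13, 14/3, 3)
obs 7: x=3 → posterior Dirichlet(13/4, 13, 14/3, 4)
obs 8: x=1 → posterior Dirichlet(13/4, 14, 14/3, 4)
obs 9: x=3 → posterior Dirichlet(13/4, 14, 14/3, 5)
obs 10: x=3 → posterior Dirichlet(13/4, 14, 14/3, 6)
obs 11: x=3 → posterior Dirichlet(13/4, 14, 14/3, 7)
obs 12: x=1 → posterior Dirichlet(13/4, 15, 14/3, 7)

k = 11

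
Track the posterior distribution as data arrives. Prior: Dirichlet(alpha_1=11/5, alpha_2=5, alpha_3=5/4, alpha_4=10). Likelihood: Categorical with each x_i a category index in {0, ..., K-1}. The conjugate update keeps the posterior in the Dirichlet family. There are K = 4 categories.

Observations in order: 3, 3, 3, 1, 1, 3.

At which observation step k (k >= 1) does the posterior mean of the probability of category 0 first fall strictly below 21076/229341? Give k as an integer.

obs 1: x=3 → posterior Dirichlet(11/5, 5, 5/4, 11)
obs 2: x=3 → posterior Dirichlet(11/5, 5, 5/4, 12)
obs 3: x=3 → posterior Dirichlet(11/5, 5, 5/4, 13)
obs 4: x=1 → posterior Dirichlet(11/5, 6, 5/4, 13)
obs 5: x=1 → posterior Dirichlet(11/5, 7, 5/4, 13)
obs 6: x=3 → posterior Dirichlet(11/5, 7, 5/4, 14)

k = 6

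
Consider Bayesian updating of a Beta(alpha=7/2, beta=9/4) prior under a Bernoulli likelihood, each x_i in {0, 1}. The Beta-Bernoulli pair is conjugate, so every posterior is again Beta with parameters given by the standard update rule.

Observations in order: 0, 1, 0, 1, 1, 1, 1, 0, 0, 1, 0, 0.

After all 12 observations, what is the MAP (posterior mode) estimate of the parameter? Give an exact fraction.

obs 1: x=0 → posterior Beta(7/2, 13/4)
obs 2: x=1 → posterior Beta(9/2, 13/4)
obs 3: x=0 → posterior Beta(9/2, 17/4)
obs 4: x=1 → posterior Beta(11/2, 17/4)
obs 5: x=1 → posterior Beta(13/2, 17/4)
obs 6: x=1 → posterior Beta(15/2, 17/4)
obs 7: x=1 → posterior Beta(17/2, 17/4)
obs 8: x=0 → posterior Beta(17/2, 21/4)
obs 9: x=0 → posterior Beta(17/2, 25/4)
obs 10: x=1 → posterior Beta(19/2, 25/4)
obs 11: x=0 → posterior Beta(19/2, 29/4)
obs 12: x=0 → posterior Beta(19/2, 33/4)

34/63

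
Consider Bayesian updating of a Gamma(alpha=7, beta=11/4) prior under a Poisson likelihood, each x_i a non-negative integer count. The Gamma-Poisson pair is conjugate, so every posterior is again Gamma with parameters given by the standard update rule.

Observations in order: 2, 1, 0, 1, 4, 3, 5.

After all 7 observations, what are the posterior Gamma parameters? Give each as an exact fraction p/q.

alpha=23, beta=39/4

obs 1: x=2 → posterior Gamma(9, 15/4)
obs 2: x=1 → posterior Gamma(10, 19/4)
obs 3: x=0 → posterior Gamma(10, 23/4)
obs 4: x=1 → posterior Gamma(11, 27/4)
obs 5: x=4 → posterior Gamma(15, 31/4)
obs 6: x=3 → posterior Gamma(18, 35/4)
obs 7: x=5 → posterior Gamma(23, 39/4)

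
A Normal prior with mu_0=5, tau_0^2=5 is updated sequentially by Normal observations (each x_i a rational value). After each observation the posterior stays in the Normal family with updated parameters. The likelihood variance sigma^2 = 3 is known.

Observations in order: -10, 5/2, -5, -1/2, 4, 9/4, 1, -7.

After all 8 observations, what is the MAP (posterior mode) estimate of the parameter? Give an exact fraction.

-195/172

obs 1: x=-10 → posterior Normal(-35/8, 15/8)
obs 2: x=5/2 → posterior Normal(-45/26, 15/13)
obs 3: x=-5 → posterior Normal(-95/36, 5/6)
obs 4: x=-1/2 → posterior Normal(-50/23, 15/23)
obs 5: x=4 → posterior Normal(-15/14, 15/28)
obs 6: x=9/4 → posterior Normal(-25/44, 5/11)
obs 7: x=1 → posterior Normal(-55/152, 15/38)
obs 8: x=-7 → posterior Normal(-195/172, 15/43)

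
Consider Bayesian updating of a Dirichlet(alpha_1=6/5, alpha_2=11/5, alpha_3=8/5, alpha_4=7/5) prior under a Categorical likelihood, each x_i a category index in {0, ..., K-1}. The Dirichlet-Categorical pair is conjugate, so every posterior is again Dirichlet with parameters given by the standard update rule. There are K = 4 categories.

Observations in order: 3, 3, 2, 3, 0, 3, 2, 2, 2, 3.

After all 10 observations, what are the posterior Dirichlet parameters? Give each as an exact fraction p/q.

alpha_1=11/5, alpha_2=11/5, alpha_3=28/5, alpha_4=32/5

obs 1: x=3 → posterior Dirichlet(6/5, 11/5, 8/5, 12/5)
obs 2: x=3 → posterior Dirichlet(6/5, 11/5, 8/5, 17/5)
obs 3: x=2 → posterior Dirichlet(6/5, 11/5, 13/5, 17/5)
obs 4: x=3 → posterior Dirichlet(6/5, 11/5, 13/5, 22/5)
obs 5: x=0 → posterior Dirichlet(11/5, 11/5, 13/5, 22/5)
obs 6: x=3 → posterior Dirichlet(11/5, 11/5, 13/5, 27/5)
obs 7: x=2 → posterior Dirichlet(11/5, 11/5, 18/5, 27/5)
obs 8: x=2 → posterior Dirichlet(11/5, 11/5, 23/5, 27/5)
obs 9: x=2 → posterior Dirichlet(11/5, 11/5, 28/5, 27/5)
obs 10: x=3 → posterior Dirichlet(11/5, 11/5, 28/5, 32/5)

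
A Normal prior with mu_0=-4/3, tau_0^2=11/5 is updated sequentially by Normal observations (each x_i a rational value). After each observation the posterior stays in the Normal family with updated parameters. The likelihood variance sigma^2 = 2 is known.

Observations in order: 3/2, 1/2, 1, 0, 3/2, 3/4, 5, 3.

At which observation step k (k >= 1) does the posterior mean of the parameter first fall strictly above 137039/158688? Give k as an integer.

k = 7

obs 1: x=3/2 → posterior Normal(19/126, 22/21)
obs 2: x=1/2 → posterior Normal(13/48, 11/16)
obs 3: x=1 → posterior Normal(59/129, 22/43)
obs 4: x=0 → posterior Normal(59/162, 11/27)
obs 5: x=3/2 → posterior Normal(217/390, 22/65)
obs 6: x=3/4 → posterior Normal(533/912, 11/38)
obs 7: x=5 → posterior Normal(1193/1044, 22/87)
obs 8: x=3 → posterior Normal(227/168, 11/49)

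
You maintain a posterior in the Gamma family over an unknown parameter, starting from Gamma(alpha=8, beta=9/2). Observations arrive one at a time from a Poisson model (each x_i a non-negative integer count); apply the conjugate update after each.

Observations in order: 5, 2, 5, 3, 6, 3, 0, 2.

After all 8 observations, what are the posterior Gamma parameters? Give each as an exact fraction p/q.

obs 1: x=5 → posterior Gamma(13, 11/2)
obs 2: x=2 → posterior Gamma(15, 13/2)
obs 3: x=5 → posterior Gamma(20, 15/2)
obs 4: x=3 → posterior Gamma(23, 17/2)
obs 5: x=6 → posterior Gamma(29, 19/2)
obs 6: x=3 → posterior Gamma(32, 21/2)
obs 7: x=0 → posterior Gamma(32, 23/2)
obs 8: x=2 → posterior Gamma(34, 25/2)

alpha=34, beta=25/2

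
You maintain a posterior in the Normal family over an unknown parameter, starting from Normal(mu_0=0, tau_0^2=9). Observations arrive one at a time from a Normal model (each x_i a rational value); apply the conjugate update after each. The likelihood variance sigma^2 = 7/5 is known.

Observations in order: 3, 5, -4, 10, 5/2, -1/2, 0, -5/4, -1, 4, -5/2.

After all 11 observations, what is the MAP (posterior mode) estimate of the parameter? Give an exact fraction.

obs 1: x=3 → posterior Normal(135/52, 63/52)
obs 2: x=5 → posterior Normal(360/97, 63/97)
obs 3: x=-4 → posterior Normal(90/71, 63/142)
obs 4: x=10 → posterior Normal(630/187, 63/187)
obs 5: x=5/2 → posterior Normal(1485/464, 63/232)
obs 6: x=-1/2 → posterior Normal(720/277, 63/277)
obs 7: x=0 → posterior Normal(360/161, 9/46)
obs 8: x=-5/4 → posterior Normal(2655/1468, 63/367)
obs 9: x=-1 → posterior Normal(2475/1648, 63/412)
obs 10: x=4 → posterior Normal(3195/1828, 63/457)
obs 11: x=-5/2 → posterior Normal(2745/2008, 63/502)

2745/2008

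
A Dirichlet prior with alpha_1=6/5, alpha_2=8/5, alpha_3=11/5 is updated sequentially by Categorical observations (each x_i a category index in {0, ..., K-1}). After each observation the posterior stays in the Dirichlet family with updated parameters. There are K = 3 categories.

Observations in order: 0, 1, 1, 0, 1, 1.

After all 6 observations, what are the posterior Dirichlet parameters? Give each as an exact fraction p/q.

obs 1: x=0 → posterior Dirichlet(11/5, 8/5, 11/5)
obs 2: x=1 → posterior Dirichlet(11/5, 13/5, 11/5)
obs 3: x=1 → posterior Dirichlet(11/5, 18/5, 11/5)
obs 4: x=0 → posterior Dirichlet(16/5, 18/5, 11/5)
obs 5: x=1 → posterior Dirichlet(16/5, 23/5, 11/5)
obs 6: x=1 → posterior Dirichlet(16/5, 28/5, 11/5)

alpha_1=16/5, alpha_2=28/5, alpha_3=11/5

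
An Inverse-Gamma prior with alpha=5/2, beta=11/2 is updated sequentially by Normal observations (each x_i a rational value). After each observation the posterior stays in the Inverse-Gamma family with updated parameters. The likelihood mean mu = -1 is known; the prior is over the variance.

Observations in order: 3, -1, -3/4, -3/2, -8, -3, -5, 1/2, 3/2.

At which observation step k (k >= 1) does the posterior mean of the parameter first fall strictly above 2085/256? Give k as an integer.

obs 1: x=3 → posterior Inverse-Gamma(3, 27/2)
obs 2: x=-1 → posterior Inverse-Gamma(7/2, 27/2)
obs 3: x=-3/4 → posterior Inverse-Gamma(4, 433/32)
obs 4: x=-3/2 → posterior Inverse-Gamma(9/2, 437/32)
obs 5: x=-8 → posterior Inverse-Gamma(5, 1221/32)
obs 6: x=-3 → posterior Inverse-Gamma(11/2, 1285/32)
obs 7: x=-5 → posterior Inverse-Gamma(6, 1541/32)
obs 8: x=1/2 → posterior Inverse-Gamma(13/2, 1577/32)
obs 9: x=3/2 → posterior Inverse-Gamma(7, 1677/32)

k = 5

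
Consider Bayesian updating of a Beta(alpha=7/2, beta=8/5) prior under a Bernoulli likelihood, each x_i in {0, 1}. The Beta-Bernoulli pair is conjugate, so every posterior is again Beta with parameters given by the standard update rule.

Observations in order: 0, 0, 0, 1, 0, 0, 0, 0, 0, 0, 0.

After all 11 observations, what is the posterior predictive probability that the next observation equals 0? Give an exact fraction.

obs 1: x=0 → posterior Beta(7/2, 13/5)
obs 2: x=0 → posterior Beta(7/2, 18/5)
obs 3: x=0 → posterior Beta(7/2, 23/5)
obs 4: x=1 → posterior Beta(9/2, 23/5)
obs 5: x=0 → posterior Beta(9/2, 28/5)
obs 6: x=0 → posterior Beta(9/2, 33/5)
obs 7: x=0 → posterior Beta(9/2, 38/5)
obs 8: x=0 → posterior Beta(9/2, 43/5)
obs 9: x=0 → posterior Beta(9/2, 48/5)
obs 10: x=0 → posterior Beta(9/2, 53/5)
obs 11: x=0 → posterior Beta(9/2, 58/5)

116/161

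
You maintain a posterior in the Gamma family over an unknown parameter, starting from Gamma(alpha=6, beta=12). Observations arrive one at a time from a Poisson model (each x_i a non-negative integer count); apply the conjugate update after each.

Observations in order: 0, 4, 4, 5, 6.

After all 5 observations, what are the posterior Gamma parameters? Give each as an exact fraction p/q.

alpha=25, beta=17

obs 1: x=0 → posterior Gamma(6, 13)
obs 2: x=4 → posterior Gamma(10, 14)
obs 3: x=4 → posterior Gamma(14, 15)
obs 4: x=5 → posterior Gamma(19, 16)
obs 5: x=6 → posterior Gamma(25, 17)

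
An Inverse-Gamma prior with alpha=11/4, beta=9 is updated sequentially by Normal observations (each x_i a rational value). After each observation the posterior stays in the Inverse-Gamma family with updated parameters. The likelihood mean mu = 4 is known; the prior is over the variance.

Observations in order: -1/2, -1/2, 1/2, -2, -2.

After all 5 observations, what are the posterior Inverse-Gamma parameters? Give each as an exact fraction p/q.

obs 1: x=-1/2 → posterior Inverse-Gamma(13/4, 153/8)
obs 2: x=-1/2 → posterior Inverse-Gamma(15/4, 117/4)
obs 3: x=1/2 → posterior Inverse-Gamma(17/4, 283/8)
obs 4: x=-2 → posterior Inverse-Gamma(19/4, 427/8)
obs 5: x=-2 → posterior Inverse-Gamma(21/4, 571/8)

alpha=21/4, beta=571/8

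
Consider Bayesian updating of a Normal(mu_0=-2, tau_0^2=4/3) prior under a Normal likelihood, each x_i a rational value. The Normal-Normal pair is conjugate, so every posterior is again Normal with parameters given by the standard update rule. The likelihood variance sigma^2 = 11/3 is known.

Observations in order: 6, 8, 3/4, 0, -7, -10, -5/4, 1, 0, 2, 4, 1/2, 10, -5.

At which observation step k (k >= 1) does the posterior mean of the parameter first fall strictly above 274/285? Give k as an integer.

k = 2

obs 1: x=6 → posterior Normal(2/15, 44/45)
obs 2: x=8 → posterior Normal(34/19, 44/57)
obs 3: x=3/4 → posterior Normal(37/23, 44/69)
obs 4: x=0 → posterior Normal(37/27, 44/81)
obs 5: x=-7 → posterior Normal(9/31, 44/93)
obs 6: x=-10 → posterior Normal(-31/35, 44/105)
obs 7: x=-5/4 → posterior Normal(-12/13, 44/117)
obs 8: x=1 → posterior Normal(-32/43, 44/129)
obs 9: x=0 → posterior Normal(-32/47, 44/141)
obs 10: x=2 → posterior Normal(-8/17, 44/153)
obs 11: x=4 → posterior Normal(-8/55, 4/15)
obs 12: x=1/2 → posterior Normal(-6/59, 44/177)
obs 13: x=10 → posterior Normal(34/63, 44/189)
obs 14: x=-5 → posterior Normal(14/67, 44/201)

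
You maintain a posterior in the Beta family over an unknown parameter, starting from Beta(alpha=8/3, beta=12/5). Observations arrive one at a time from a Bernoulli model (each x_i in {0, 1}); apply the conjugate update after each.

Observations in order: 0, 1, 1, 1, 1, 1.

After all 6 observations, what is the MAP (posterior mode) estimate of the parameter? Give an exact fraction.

obs 1: x=0 → posterior Beta(8/3, 17/5)
obs 2: x=1 → posterior Beta(11/3, 17/5)
obs 3: x=1 → posterior Beta(14/3, 17/5)
obs 4: x=1 → posterior Beta(17/3, 17/5)
obs 5: x=1 → posterior Beta(20/3, 17/5)
obs 6: x=1 → posterior Beta(23/3, 17/5)

25/34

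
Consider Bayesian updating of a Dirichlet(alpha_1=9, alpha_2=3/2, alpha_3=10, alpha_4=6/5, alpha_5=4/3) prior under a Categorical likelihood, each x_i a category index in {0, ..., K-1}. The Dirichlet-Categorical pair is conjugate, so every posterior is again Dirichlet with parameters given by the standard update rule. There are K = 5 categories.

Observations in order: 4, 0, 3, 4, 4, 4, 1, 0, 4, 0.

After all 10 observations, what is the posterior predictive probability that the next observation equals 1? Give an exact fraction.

obs 1: x=4 → posterior Dirichlet(9, 3/2, 10, 6/5, 7/3)
obs 2: x=0 → posterior Dirichlet(10, 3/2, 10, 6/5, 7/3)
obs 3: x=3 → posterior Dirichlet(10, 3/2, 10, 11/5, 7/3)
obs 4: x=4 → posterior Dirichlet(10, 3/2, 10, 11/5, 10/3)
obs 5: x=4 → posterior Dirichlet(10, 3/2, 10, 11/5, 13/3)
obs 6: x=4 → posterior Dirichlet(10, 3/2, 10, 11/5, 16/3)
obs 7: x=1 → posterior Dirichlet(10, 5/2, 10, 11/5, 16/3)
obs 8: x=0 → posterior Dirichlet(11, 5/2, 10, 11/5, 16/3)
obs 9: x=4 → posterior Dirichlet(11, 5/2, 10, 11/5, 19/3)
obs 10: x=0 → posterior Dirichlet(12, 5/2, 10, 11/5, 19/3)

75/991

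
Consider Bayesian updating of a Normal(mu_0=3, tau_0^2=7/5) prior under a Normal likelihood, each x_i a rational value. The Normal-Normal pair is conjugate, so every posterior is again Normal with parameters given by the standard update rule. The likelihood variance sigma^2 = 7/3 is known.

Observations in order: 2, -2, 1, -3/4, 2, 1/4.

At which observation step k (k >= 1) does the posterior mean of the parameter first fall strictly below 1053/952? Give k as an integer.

obs 1: x=2 → posterior Normal(21/8, 7/8)
obs 2: x=-2 → posterior Normal(15/11, 7/11)
obs 3: x=1 → posterior Normal(9/7, 1/2)
obs 4: x=-3/4 → posterior Normal(63/68, 7/17)
obs 5: x=2 → posterior Normal(87/80, 7/20)
obs 6: x=1/4 → posterior Normal(45/46, 7/23)

k = 4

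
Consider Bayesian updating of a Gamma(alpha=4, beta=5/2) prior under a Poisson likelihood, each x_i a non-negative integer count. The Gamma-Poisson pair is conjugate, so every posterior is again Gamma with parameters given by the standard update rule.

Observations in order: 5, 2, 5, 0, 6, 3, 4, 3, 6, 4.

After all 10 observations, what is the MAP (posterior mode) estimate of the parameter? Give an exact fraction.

obs 1: x=5 → posterior Gamma(9, 7/2)
obs 2: x=2 → posterior Gamma(11, 9/2)
obs 3: x=5 → posterior Gamma(16, 11/2)
obs 4: x=0 → posterior Gamma(16, 13/2)
obs 5: x=6 → posterior Gamma(22, 15/2)
obs 6: x=3 → posterior Gamma(25, 17/2)
obs 7: x=4 → posterior Gamma(29, 19/2)
obs 8: x=3 → posterior Gamma(32, 21/2)
obs 9: x=6 → posterior Gamma(38, 23/2)
obs 10: x=4 → posterior Gamma(42, 25/2)

82/25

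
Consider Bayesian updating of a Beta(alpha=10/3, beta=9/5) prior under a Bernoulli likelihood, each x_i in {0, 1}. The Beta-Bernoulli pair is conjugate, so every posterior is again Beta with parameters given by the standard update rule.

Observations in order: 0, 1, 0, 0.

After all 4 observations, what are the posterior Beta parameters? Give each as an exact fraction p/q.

alpha=13/3, beta=24/5

obs 1: x=0 → posterior Beta(10/3, 14/5)
obs 2: x=1 → posterior Beta(13/3, 14/5)
obs 3: x=0 → posterior Beta(13/3, 19/5)
obs 4: x=0 → posterior Beta(13/3, 24/5)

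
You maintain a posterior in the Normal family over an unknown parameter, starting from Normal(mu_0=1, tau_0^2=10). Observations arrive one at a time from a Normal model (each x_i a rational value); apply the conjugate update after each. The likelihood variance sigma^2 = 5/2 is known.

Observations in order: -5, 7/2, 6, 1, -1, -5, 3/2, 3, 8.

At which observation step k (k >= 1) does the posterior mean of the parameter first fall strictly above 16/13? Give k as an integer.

obs 1: x=-5 → posterior Normal(-19/5, 2)
obs 2: x=7/2 → posterior Normal(-5/9, 10/9)
obs 3: x=6 → posterior Normal(19/13, 10/13)
obs 4: x=1 → posterior Normal(23/17, 10/17)
obs 5: x=-1 → posterior Normal(19/21, 10/21)
obs 6: x=-5 → posterior Normal(-1/25, 2/5)
obs 7: x=3/2 → posterior Normal(5/29, 10/29)
obs 8: x=3 → posterior Normal(17/33, 10/33)
obs 9: x=8 → posterior Normal(49/37, 10/37)

k = 3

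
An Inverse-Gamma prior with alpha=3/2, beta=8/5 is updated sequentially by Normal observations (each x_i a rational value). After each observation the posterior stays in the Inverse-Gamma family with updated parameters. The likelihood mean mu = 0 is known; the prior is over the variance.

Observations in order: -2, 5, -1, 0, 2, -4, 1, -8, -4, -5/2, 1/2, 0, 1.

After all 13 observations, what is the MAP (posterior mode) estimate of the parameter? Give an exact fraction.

obs 1: x=-2 → posterior Inverse-Gamma(2, 18/5)
obs 2: x=5 → posterior Inverse-Gamma(5/2, 161/10)
obs 3: x=-1 → posterior Inverse-Gamma(3, 83/5)
obs 4: x=0 → posterior Inverse-Gamma(7/2, 83/5)
obs 5: x=2 → posterior Inverse-Gamma(4, 93/5)
obs 6: x=-4 → posterior Inverse-Gamma(9/2, 133/5)
obs 7: x=1 → posterior Inverse-Gamma(5, 271/10)
obs 8: x=-8 → posterior Inverse-Gamma(11/2, 591/10)
obs 9: x=-4 → posterior Inverse-Gamma(6, 671/10)
obs 10: x=-5/2 → posterior Inverse-Gamma(13/2, 2809/40)
obs 11: x=1/2 → posterior Inverse-Gamma(7, 1407/20)
obs 12: x=0 → posterior Inverse-Gamma(15/2, 1407/20)
obs 13: x=1 → posterior Inverse-Gamma(8, 1417/20)

1417/180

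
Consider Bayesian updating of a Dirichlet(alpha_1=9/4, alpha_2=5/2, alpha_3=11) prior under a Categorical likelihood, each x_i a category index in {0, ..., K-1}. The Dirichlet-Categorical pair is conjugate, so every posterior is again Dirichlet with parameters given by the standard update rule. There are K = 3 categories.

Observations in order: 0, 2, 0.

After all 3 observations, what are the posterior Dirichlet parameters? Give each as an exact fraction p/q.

obs 1: x=0 → posterior Dirichlet(13/4, 5/2, 11)
obs 2: x=2 → posterior Dirichlet(13/4, 5/2, 12)
obs 3: x=0 → posterior Dirichlet(17/4, 5/2, 12)

alpha_1=17/4, alpha_2=5/2, alpha_3=12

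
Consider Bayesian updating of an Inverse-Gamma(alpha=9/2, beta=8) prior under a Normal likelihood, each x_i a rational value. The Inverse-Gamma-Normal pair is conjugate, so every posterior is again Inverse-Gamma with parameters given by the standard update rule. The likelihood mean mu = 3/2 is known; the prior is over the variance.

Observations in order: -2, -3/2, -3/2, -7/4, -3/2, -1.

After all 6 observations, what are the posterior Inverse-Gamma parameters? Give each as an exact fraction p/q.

alpha=15/2, beta=1153/32

obs 1: x=-2 → posterior Inverse-Gamma(5, 113/8)
obs 2: x=-3/2 → posterior Inverse-Gamma(11/2, 149/8)
obs 3: x=-3/2 → posterior Inverse-Gamma(6, 185/8)
obs 4: x=-7/4 → posterior Inverse-Gamma(13/2, 909/32)
obs 5: x=-3/2 → posterior Inverse-Gamma(7, 1053/32)
obs 6: x=-1 → posterior Inverse-Gamma(15/2, 1153/32)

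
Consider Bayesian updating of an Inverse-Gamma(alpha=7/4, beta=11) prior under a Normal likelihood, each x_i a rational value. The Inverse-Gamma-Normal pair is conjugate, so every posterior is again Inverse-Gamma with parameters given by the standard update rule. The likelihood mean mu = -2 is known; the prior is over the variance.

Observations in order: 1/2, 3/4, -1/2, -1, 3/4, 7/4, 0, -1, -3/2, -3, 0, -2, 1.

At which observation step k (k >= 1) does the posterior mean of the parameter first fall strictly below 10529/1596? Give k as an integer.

obs 1: x=1/2 → posterior Inverse-Gamma(9/4, 113/8)
obs 2: x=3/4 → posterior Inverse-Gamma(11/4, 573/32)
obs 3: x=-1/2 → posterior Inverse-Gamma(13/4, 609/32)
obs 4: x=-1 → posterior Inverse-Gamma(15/4, 625/32)
obs 5: x=3/4 → posterior Inverse-Gamma(17/4, 373/16)
obs 6: x=7/4 → posterior Inverse-Gamma(19/4, 971/32)
obs 7: x=0 → posterior Inverse-Gamma(21/4, 1035/32)
obs 8: x=-1 → posterior Inverse-Gamma(23/4, 1051/32)
obs 9: x=-3/2 → posterior Inverse-Gamma(25/4, 1055/32)
obs 10: x=-3 → posterior Inverse-Gamma(27/4, 1071/32)
obs 11: x=0 → posterior Inverse-Gamma(29/4, 1135/32)
obs 12: x=-2 → posterior Inverse-Gamma(31/4, 1135/32)
obs 13: x=1 → posterior Inverse-Gamma(33/4, 1279/32)

k = 9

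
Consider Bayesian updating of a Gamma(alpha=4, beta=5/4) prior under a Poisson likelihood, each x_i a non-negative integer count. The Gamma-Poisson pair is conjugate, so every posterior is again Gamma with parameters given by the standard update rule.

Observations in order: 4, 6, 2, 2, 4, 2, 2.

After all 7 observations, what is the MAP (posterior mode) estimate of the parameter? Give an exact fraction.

100/33

obs 1: x=4 → posterior Gamma(8, 9/4)
obs 2: x=6 → posterior Gamma(14, 13/4)
obs 3: x=2 → posterior Gamma(16, 17/4)
obs 4: x=2 → posterior Gamma(18, 21/4)
obs 5: x=4 → posterior Gamma(22, 25/4)
obs 6: x=2 → posterior Gamma(24, 29/4)
obs 7: x=2 → posterior Gamma(26, 33/4)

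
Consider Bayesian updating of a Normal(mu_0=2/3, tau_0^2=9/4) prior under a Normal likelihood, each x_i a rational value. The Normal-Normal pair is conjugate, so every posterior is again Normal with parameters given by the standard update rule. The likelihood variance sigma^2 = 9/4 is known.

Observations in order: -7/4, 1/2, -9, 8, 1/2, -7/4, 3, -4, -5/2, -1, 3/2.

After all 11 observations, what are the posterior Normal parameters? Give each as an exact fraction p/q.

obs 1: x=-7/4 → posterior Normal(-13/24, 9/8)
obs 2: x=1/2 → posterior Normal(-7/36, 3/4)
obs 3: x=-9 → posterior Normal(-115/48, 9/16)
obs 4: x=8 → posterior Normal(-19/60, 9/20)
obs 5: x=1/2 → posterior Normal(-13/72, 3/8)
obs 6: x=-7/4 → posterior Normal(-17/42, 9/28)
obs 7: x=3 → posterior Normal(1/48, 9/32)
obs 8: x=-4 → posterior Normal(-23/54, 1/4)
obs 9: x=-5/2 → posterior Normal(-19/30, 9/40)
obs 10: x=-1 → posterior Normal(-2/3, 9/44)
obs 11: x=3/2 → posterior Normal(-35/72, 3/16)

mu_0=-35/72, tau_0^2=3/16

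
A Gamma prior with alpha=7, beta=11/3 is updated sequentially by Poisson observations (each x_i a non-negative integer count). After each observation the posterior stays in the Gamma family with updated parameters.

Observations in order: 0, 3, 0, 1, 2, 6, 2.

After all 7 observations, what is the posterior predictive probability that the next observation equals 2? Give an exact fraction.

12047751304569092231824667263893504/46608698947226858723163604736328125

obs 1: x=0 → posterior Gamma(7, 14/3)
obs 2: x=3 → posterior Gamma(10, 17/3)
obs 3: x=0 → posterior Gamma(10, 20/3)
obs 4: x=1 → posterior Gamma(11, 23/3)
obs 5: x=2 → posterior Gamma(13, 26/3)
obs 6: x=6 → posterior Gamma(19, 29/3)
obs 7: x=2 → posterior Gamma(21, 32/3)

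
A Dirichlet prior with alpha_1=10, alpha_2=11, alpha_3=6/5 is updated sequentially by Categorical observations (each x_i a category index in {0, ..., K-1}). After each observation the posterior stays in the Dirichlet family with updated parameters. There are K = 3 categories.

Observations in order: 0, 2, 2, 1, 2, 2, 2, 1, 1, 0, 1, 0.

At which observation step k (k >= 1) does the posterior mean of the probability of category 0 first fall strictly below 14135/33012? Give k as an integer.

k = 4

obs 1: x=0 → posterior Dirichlet(11, 11, 6/5)
obs 2: x=2 → posterior Dirichlet(11, 11, 11/5)
obs 3: x=2 → posterior Dirichlet(11, 11, 16/5)
obs 4: x=1 → posterior Dirichlet(11, 12, 16/5)
obs 5: x=2 → posterior Dirichlet(11, 12, 21/5)
obs 6: x=2 → posterior Dirichlet(11, 12, 26/5)
obs 7: x=2 → posterior Dirichlet(11, 12, 31/5)
obs 8: x=1 → posterior Dirichlet(11, 13, 31/5)
obs 9: x=1 → posterior Dirichlet(11, 14, 31/5)
obs 10: x=0 → posterior Dirichlet(12, 14, 31/5)
obs 11: x=1 → posterior Dirichlet(12, 15, 31/5)
obs 12: x=0 → posterior Dirichlet(13, 15, 31/5)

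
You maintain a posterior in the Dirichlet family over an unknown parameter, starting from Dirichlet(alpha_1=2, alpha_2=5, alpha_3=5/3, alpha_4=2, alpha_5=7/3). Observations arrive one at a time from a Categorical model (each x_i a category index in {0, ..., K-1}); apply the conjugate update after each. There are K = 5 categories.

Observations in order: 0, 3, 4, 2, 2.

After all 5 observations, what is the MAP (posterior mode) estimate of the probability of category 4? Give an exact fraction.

obs 1: x=0 → posterior Dirichlet(3, 5, 5/3, 2, 7/3)
obs 2: x=3 → posterior Dirichlet(3, 5, 5/3, 3, 7/3)
obs 3: x=4 → posterior Dirichlet(3, 5, 5/3, 3, 10/3)
obs 4: x=2 → posterior Dirichlet(3, 5, 8/3, 3, 10/3)
obs 5: x=2 → posterior Dirichlet(3, 5, 11/3, 3, 10/3)

7/39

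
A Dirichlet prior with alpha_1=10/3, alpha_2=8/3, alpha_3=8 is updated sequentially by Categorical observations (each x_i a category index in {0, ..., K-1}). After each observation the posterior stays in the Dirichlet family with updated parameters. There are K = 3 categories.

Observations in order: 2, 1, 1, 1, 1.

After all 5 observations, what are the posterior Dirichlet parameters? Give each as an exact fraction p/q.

alpha_1=10/3, alpha_2=20/3, alpha_3=9

obs 1: x=2 → posterior Dirichlet(10/3, 8/3, 9)
obs 2: x=1 → posterior Dirichlet(10/3, 11/3, 9)
obs 3: x=1 → posterior Dirichlet(10/3, 14/3, 9)
obs 4: x=1 → posterior Dirichlet(10/3, 17/3, 9)
obs 5: x=1 → posterior Dirichlet(10/3, 20/3, 9)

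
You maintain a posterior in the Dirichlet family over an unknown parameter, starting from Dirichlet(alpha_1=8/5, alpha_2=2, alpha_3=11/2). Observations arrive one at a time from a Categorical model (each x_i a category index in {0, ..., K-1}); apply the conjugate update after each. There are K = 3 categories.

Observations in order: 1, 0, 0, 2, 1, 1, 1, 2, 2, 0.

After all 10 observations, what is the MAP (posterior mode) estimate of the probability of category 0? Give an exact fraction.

obs 1: x=1 → posterior Dirichlet(8/5, 3, 11/2)
obs 2: x=0 → posterior Dirichlet(13/5, 3, 11/2)
obs 3: x=0 → posterior Dirichlet(18/5, 3, 11/2)
obs 4: x=2 → posterior Dirichlet(18/5, 3, 13/2)
obs 5: x=1 → posterior Dirichlet(18/5, 4, 13/2)
obs 6: x=1 → posterior Dirichlet(18/5, 5, 13/2)
obs 7: x=1 → posterior Dirichlet(18/5, 6, 13/2)
obs 8: x=2 → posterior Dirichlet(18/5, 6, 15/2)
obs 9: x=2 → posterior Dirichlet(18/5, 6, 17/2)
obs 10: x=0 → posterior Dirichlet(23/5, 6, 17/2)

36/161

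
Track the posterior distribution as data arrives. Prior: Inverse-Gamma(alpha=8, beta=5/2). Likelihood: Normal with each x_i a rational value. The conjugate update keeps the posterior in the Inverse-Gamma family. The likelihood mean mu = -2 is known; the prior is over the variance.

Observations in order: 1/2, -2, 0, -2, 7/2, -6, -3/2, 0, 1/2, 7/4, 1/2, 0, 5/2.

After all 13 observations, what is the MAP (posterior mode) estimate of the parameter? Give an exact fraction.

obs 1: x=1/2 → posterior Inverse-Gamma(17/2, 45/8)
obs 2: x=-2 → posterior Inverse-Gamma(9, 45/8)
obs 3: x=0 → posterior Inverse-Gamma(19/2, 61/8)
obs 4: x=-2 → posterior Inverse-Gamma(10, 61/8)
obs 5: x=7/2 → posterior Inverse-Gamma(21/2, 91/4)
obs 6: x=-6 → posterior Inverse-Gamma(11, 123/4)
obs 7: x=-3/2 → posterior Inverse-Gamma(23/2, 247/8)
obs 8: x=0 → posterior Inverse-Gamma(12, 263/8)
obs 9: x=1/2 → posterior Inverse-Gamma(25/2, 36)
obs 10: x=7/4 → posterior Inverse-Gamma(13, 1377/32)
obs 11: x=1/2 → posterior Inverse-Gamma(27/2, 1477/32)
obs 12: x=0 → posterior Inverse-Gamma(14, 1541/32)
obs 13: x=5/2 → posterior Inverse-Gamma(29/2, 1865/32)

1865/496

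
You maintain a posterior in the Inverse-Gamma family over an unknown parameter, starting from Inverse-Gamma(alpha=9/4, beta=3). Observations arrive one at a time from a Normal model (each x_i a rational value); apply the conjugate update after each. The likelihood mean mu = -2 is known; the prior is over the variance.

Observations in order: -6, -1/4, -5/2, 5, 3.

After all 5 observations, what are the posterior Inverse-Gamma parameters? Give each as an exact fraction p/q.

obs 1: x=-6 → posterior Inverse-Gamma(11/4, 11)
obs 2: x=-1/4 → posterior Inverse-Gamma(13/4, 401/32)
obs 3: x=-5/2 → posterior Inverse-Gamma(15/4, 405/32)
obs 4: x=5 → posterior Inverse-Gamma(17/4, 1189/32)
obs 5: x=3 → posterior Inverse-Gamma(19/4, 1589/32)

alpha=19/4, beta=1589/32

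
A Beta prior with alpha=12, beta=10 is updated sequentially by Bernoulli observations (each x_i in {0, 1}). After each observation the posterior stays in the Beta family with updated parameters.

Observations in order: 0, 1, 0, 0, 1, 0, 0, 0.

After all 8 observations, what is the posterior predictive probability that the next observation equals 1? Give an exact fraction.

7/15

obs 1: x=0 → posterior Beta(12, 11)
obs 2: x=1 → posterior Beta(13, 11)
obs 3: x=0 → posterior Beta(13, 12)
obs 4: x=0 → posterior Beta(13, 13)
obs 5: x=1 → posterior Beta(14, 13)
obs 6: x=0 → posterior Beta(14, 14)
obs 7: x=0 → posterior Beta(14, 15)
obs 8: x=0 → posterior Beta(14, 16)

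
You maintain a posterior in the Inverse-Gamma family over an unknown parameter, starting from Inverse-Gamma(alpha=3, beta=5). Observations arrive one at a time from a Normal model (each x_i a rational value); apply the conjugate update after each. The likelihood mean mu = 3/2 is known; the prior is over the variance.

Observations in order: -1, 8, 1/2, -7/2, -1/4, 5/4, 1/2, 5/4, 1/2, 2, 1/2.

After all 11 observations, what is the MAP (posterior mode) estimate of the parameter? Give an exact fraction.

1455/304

obs 1: x=-1 → posterior Inverse-Gamma(7/2, 65/8)
obs 2: x=8 → posterior Inverse-Gamma(4, 117/4)
obs 3: x=1/2 → posterior Inverse-Gamma(9/2, 119/4)
obs 4: x=-7/2 → posterior Inverse-Gamma(5, 169/4)
obs 5: x=-1/4 → posterior Inverse-Gamma(11/2, 1401/32)
obs 6: x=5/4 → posterior Inverse-Gamma(6, 701/16)
obs 7: x=1/2 → posterior Inverse-Gamma(13/2, 709/16)
obs 8: x=5/4 → posterior Inverse-Gamma(7, 1419/32)
obs 9: x=1/2 → posterior Inverse-Gamma(15/2, 1435/32)
obs 10: x=2 → posterior Inverse-Gamma(8, 1439/32)
obs 11: x=1/2 → posterior Inverse-Gamma(17/2, 1455/32)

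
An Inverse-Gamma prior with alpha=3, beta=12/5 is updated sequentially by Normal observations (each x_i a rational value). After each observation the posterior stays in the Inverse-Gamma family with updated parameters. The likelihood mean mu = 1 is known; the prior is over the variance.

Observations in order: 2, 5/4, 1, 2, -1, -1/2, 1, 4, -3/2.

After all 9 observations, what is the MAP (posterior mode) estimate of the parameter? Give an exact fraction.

2269/1360

obs 1: x=2 → posterior Inverse-Gamma(7/2, 29/10)
obs 2: x=5/4 → posterior Inverse-Gamma(4, 469/160)
obs 3: x=1 → posterior Inverse-Gamma(9/2, 469/160)
obs 4: x=2 → posterior Inverse-Gamma(5, 549/160)
obs 5: x=-1 → posterior Inverse-Gamma(11/2, 869/160)
obs 6: x=-1/2 → posterior Inverse-Gamma(6, 1049/160)
obs 7: x=1 → posterior Inverse-Gamma(13/2, 1049/160)
obs 8: x=4 → posterior Inverse-Gamma(7, 1769/160)
obs 9: x=-3/2 → posterior Inverse-Gamma(15/2, 2269/160)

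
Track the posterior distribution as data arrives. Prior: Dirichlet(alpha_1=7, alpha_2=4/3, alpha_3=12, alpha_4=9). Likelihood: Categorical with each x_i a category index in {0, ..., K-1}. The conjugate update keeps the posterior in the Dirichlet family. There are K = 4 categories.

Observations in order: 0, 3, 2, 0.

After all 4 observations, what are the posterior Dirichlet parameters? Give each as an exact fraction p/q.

obs 1: x=0 → posterior Dirichlet(8, 4/3, 12, 9)
obs 2: x=3 → posterior Dirichlet(8, 4/3, 12, 10)
obs 3: x=2 → posterior Dirichlet(8, 4/3, 13, 10)
obs 4: x=0 → posterior Dirichlet(9, 4/3, 13, 10)

alpha_1=9, alpha_2=4/3, alpha_3=13, alpha_4=10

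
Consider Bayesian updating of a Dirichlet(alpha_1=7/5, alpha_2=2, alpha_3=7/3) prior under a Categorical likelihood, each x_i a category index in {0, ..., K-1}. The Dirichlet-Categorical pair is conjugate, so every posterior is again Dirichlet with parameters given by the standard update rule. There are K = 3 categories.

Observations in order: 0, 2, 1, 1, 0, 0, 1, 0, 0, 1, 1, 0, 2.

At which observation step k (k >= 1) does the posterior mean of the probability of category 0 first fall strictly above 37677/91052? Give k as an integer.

k = 9

obs 1: x=0 → posterior Dirichlet(12/5, 2, 7/3)
obs 2: x=2 → posterior Dirichlet(12/5, 2, 10/3)
obs 3: x=1 → posterior Dirichlet(12/5, 3, 10/3)
obs 4: x=1 → posterior Dirichlet(12/5, 4, 10/3)
obs 5: x=0 → posterior Dirichlet(17/5, 4, 10/3)
obs 6: x=0 → posterior Dirichlet(22/5, 4, 10/3)
obs 7: x=1 → posterior Dirichlet(22/5, 5, 10/3)
obs 8: x=0 → posterior Dirichlet(27/5, 5, 10/3)
obs 9: x=0 → posterior Dirichlet(32/5, 5, 10/3)
obs 10: x=1 → posterior Dirichlet(32/5, 6, 10/3)
obs 11: x=1 → posterior Dirichlet(32/5, 7, 10/3)
obs 12: x=0 → posterior Dirichlet(37/5, 7, 10/3)
obs 13: x=2 → posterior Dirichlet(37/5, 7, 13/3)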